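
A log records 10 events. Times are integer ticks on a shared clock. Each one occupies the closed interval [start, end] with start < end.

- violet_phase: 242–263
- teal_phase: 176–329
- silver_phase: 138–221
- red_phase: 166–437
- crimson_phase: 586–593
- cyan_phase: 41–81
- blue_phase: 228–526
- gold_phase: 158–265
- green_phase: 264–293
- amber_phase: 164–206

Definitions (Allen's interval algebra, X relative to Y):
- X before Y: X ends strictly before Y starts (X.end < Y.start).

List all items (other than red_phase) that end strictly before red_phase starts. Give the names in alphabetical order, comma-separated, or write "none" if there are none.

Target red_phase = [166, 437].
amber_phase [164, 206] → overlaps → no.
blue_phase [228, 526] → overlapped-by → no.
crimson_phase [586, 593] → after → no.
cyan_phase [41, 81] → before → yes.
gold_phase [158, 265] → overlaps → no.
green_phase [264, 293] → during → no.
silver_phase [138, 221] → overlaps → no.
teal_phase [176, 329] → during → no.
violet_phase [242, 263] → during → no.
Result: cyan_phase.

cyan_phase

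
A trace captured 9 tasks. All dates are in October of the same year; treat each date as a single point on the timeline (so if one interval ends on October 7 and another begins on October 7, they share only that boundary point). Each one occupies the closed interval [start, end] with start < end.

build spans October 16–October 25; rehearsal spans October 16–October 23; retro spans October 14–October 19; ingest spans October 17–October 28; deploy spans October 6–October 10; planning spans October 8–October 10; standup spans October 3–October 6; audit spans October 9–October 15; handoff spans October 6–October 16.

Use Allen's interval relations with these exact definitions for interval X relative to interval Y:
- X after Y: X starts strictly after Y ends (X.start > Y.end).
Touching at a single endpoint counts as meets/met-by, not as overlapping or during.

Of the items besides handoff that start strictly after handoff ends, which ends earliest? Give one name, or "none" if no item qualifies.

ingest

Target handoff = [October 6, October 16].
audit [October 9, October 15] → during → excluded.
build [October 16, October 25] → met-by → excluded.
deploy [October 6, October 10] → starts → excluded.
ingest [October 17, October 28] → after → candidate.
planning [October 8, October 10] → during → excluded.
rehearsal [October 16, October 23] → met-by → excluded.
retro [October 14, October 19] → overlapped-by → excluded.
standup [October 3, October 6] → meets → excluded.
Among candidates, earliest end is October 28 → ingest.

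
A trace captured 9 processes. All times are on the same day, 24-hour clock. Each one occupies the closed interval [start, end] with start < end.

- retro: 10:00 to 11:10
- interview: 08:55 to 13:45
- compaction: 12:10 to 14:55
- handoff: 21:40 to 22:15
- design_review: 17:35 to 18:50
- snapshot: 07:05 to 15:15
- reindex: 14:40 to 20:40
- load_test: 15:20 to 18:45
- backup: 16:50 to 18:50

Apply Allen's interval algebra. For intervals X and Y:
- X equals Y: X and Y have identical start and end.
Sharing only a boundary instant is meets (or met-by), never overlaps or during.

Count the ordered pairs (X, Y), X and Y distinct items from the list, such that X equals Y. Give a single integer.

0

Checking all 72 ordered pairs for relation 'equals'; matching pairs in alphabetical order:
No pair satisfies it.
Count: 0.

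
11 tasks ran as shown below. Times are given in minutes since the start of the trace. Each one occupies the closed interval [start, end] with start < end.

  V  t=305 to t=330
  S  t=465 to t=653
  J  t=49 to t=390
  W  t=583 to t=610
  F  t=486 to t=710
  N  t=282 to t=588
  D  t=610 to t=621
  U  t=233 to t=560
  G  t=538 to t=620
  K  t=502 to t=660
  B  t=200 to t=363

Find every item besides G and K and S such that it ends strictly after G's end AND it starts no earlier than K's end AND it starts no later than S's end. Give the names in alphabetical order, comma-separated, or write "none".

none

Conditions: its end is strictly after G's end (X.end > t=620) AND its start is no earlier than K's end (X.start >= t=660) AND its start is no later than S's end (X.start <= t=653).
B: end t=363 > t=620? ✗; start t=200 >= t=660? ✗; start t=200 <= t=653? ✓ → no.
D: end t=621 > t=620? ✓; start t=610 >= t=660? ✗; start t=610 <= t=653? ✓ → no.
F: end t=710 > t=620? ✓; start t=486 >= t=660? ✗; start t=486 <= t=653? ✓ → no.
J: end t=390 > t=620? ✗; start t=49 >= t=660? ✗; start t=49 <= t=653? ✓ → no.
N: end t=588 > t=620? ✗; start t=282 >= t=660? ✗; start t=282 <= t=653? ✓ → no.
U: end t=560 > t=620? ✗; start t=233 >= t=660? ✗; start t=233 <= t=653? ✓ → no.
V: end t=330 > t=620? ✗; start t=305 >= t=660? ✗; start t=305 <= t=653? ✓ → no.
W: end t=610 > t=620? ✗; start t=583 >= t=660? ✗; start t=583 <= t=653? ✓ → no.
Result: none.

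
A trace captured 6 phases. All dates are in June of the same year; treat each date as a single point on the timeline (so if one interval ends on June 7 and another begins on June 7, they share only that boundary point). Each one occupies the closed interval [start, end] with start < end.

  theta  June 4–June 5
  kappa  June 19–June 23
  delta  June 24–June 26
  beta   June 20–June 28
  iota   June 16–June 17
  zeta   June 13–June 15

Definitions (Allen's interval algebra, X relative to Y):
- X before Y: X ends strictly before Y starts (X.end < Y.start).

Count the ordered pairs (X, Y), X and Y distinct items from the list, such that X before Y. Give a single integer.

13

Checking all 30 ordered pairs for relation 'before'; matching pairs in alphabetical order:
(iota, beta): iota before beta ✓
(iota, delta): iota before delta ✓
(iota, kappa): iota before kappa ✓
(kappa, delta): kappa before delta ✓
(theta, beta): theta before beta ✓
(theta, delta): theta before delta ✓
(theta, iota): theta before iota ✓
(theta, kappa): theta before kappa ✓
(theta, zeta): theta before zeta ✓
(zeta, beta): zeta before beta ✓
(zeta, delta): zeta before delta ✓
(zeta, iota): zeta before iota ✓
(zeta, kappa): zeta before kappa ✓
Count: 13.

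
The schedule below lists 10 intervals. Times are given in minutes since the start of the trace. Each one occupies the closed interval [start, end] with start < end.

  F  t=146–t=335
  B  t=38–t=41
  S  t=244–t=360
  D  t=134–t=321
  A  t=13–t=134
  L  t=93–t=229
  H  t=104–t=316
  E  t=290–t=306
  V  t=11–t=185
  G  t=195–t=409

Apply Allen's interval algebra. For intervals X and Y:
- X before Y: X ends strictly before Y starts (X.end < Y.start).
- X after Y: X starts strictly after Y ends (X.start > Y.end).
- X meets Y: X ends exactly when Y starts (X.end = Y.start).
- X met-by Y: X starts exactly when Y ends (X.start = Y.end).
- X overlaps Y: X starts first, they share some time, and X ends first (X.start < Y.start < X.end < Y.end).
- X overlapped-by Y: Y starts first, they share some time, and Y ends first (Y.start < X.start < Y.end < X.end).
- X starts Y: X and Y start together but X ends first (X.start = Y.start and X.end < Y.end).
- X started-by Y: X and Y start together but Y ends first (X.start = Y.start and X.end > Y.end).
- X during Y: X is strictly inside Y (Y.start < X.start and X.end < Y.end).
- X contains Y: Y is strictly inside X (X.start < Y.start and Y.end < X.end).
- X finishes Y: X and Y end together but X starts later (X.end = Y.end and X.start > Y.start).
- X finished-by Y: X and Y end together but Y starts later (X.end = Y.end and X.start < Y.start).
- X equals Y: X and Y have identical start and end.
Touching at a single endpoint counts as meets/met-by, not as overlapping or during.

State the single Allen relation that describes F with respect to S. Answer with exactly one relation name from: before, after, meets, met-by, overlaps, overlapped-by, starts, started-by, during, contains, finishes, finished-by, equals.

F = [t=146, t=335]; S = [t=244, t=360].
Compare endpoints: F.start < S.start, F.start < S.end, F.end > S.start, F.end < S.end.
That pattern is 'overlaps'.

overlaps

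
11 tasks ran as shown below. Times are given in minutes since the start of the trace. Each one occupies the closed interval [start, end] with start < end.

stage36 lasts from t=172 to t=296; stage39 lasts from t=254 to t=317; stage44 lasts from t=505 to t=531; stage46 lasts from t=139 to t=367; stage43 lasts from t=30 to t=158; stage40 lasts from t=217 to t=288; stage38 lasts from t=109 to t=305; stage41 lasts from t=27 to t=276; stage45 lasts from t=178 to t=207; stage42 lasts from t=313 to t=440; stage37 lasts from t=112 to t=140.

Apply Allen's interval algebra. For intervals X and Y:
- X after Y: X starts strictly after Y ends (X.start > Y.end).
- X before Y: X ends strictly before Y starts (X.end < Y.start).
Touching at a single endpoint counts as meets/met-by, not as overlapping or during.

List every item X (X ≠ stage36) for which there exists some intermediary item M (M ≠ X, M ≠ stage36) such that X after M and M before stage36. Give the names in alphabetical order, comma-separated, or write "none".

Target stage36 = [t=172, t=296].
Intermediaries M with M before stage36: stage37, stage43.
Via stage37 — items with X after stage37: stage39, stage40, stage42, stage44, stage45.
Via stage43 — items with X after stage43: stage39, stage40, stage42, stage44, stage45.
Union: stage39, stage40, stage42, stage44, stage45.

stage39, stage40, stage42, stage44, stage45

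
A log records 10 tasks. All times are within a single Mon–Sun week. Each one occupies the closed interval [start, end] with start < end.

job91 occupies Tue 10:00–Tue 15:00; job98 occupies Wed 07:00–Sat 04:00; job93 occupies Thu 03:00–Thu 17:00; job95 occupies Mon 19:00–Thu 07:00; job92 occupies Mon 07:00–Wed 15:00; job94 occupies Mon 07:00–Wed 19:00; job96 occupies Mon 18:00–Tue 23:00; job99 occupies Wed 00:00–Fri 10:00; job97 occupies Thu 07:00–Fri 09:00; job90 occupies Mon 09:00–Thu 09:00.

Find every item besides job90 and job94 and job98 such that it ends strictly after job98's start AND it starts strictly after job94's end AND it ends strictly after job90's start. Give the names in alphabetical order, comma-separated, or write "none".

job93, job97

Conditions: its end is strictly after job98's start (X.end > Wed 07:00) AND its start is strictly after job94's end (X.start > Wed 19:00) AND its end is strictly after job90's start (X.end > Mon 09:00).
job91: end Tue 15:00 > Wed 07:00? ✗; start Tue 10:00 > Wed 19:00? ✗; end Tue 15:00 > Mon 09:00? ✓ → no.
job92: end Wed 15:00 > Wed 07:00? ✓; start Mon 07:00 > Wed 19:00? ✗; end Wed 15:00 > Mon 09:00? ✓ → no.
job93: end Thu 17:00 > Wed 07:00? ✓; start Thu 03:00 > Wed 19:00? ✓; end Thu 17:00 > Mon 09:00? ✓ → yes.
job95: end Thu 07:00 > Wed 07:00? ✓; start Mon 19:00 > Wed 19:00? ✗; end Thu 07:00 > Mon 09:00? ✓ → no.
job96: end Tue 23:00 > Wed 07:00? ✗; start Mon 18:00 > Wed 19:00? ✗; end Tue 23:00 > Mon 09:00? ✓ → no.
job97: end Fri 09:00 > Wed 07:00? ✓; start Thu 07:00 > Wed 19:00? ✓; end Fri 09:00 > Mon 09:00? ✓ → yes.
job99: end Fri 10:00 > Wed 07:00? ✓; start Wed 00:00 > Wed 19:00? ✗; end Fri 10:00 > Mon 09:00? ✓ → no.
Result: job93, job97.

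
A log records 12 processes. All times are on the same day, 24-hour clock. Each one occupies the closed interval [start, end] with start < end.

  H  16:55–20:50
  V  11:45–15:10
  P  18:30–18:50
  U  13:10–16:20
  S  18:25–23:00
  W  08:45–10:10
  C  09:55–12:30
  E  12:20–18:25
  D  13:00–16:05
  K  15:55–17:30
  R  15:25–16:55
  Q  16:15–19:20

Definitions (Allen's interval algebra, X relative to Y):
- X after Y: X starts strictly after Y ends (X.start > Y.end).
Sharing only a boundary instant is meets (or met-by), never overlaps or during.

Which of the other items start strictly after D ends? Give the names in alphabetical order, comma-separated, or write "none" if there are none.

Target D = [13:00, 16:05].
C [09:55, 12:30] → before → no.
E [12:20, 18:25] → contains → no.
H [16:55, 20:50] → after → yes.
K [15:55, 17:30] → overlapped-by → no.
P [18:30, 18:50] → after → yes.
Q [16:15, 19:20] → after → yes.
R [15:25, 16:55] → overlapped-by → no.
S [18:25, 23:00] → after → yes.
U [13:10, 16:20] → overlapped-by → no.
V [11:45, 15:10] → overlaps → no.
W [08:45, 10:10] → before → no.
Result: H, P, Q, S.

H, P, Q, S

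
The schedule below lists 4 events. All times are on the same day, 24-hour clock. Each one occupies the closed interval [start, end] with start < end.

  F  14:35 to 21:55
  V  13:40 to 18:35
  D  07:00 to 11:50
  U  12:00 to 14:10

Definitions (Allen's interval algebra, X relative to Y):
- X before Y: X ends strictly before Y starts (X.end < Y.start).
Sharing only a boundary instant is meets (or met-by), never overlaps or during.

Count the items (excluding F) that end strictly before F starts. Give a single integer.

2

Target F = [14:35, 21:55].
D [07:00, 11:50] → before → counts.
U [12:00, 14:10] → before → counts.
V [13:40, 18:35] → overlaps → no.
Total: 2.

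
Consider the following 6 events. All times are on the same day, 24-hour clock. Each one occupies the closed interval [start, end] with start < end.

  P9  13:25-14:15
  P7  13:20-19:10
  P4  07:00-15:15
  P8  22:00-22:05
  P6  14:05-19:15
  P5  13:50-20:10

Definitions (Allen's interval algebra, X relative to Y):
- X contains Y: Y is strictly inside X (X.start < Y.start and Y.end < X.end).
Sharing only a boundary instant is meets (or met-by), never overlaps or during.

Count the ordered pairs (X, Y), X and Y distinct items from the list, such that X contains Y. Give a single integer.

3

Checking all 30 ordered pairs for relation 'contains'; matching pairs in alphabetical order:
(P4, P9): P4 contains P9 ✓
(P5, P6): P5 contains P6 ✓
(P7, P9): P7 contains P9 ✓
Count: 3.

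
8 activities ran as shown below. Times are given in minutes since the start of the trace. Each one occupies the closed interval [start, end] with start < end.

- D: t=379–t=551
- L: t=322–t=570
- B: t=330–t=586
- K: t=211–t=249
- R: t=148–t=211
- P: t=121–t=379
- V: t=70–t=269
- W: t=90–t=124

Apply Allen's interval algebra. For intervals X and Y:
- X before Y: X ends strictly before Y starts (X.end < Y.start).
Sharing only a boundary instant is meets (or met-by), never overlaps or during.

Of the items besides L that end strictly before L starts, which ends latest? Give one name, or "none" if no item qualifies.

V

Target L = [t=322, t=570].
B [t=330, t=586] → overlapped-by → excluded.
D [t=379, t=551] → during → excluded.
K [t=211, t=249] → before → candidate.
P [t=121, t=379] → overlaps → excluded.
R [t=148, t=211] → before → candidate.
V [t=70, t=269] → before → candidate.
W [t=90, t=124] → before → candidate.
Among candidates, latest end is t=269 → V.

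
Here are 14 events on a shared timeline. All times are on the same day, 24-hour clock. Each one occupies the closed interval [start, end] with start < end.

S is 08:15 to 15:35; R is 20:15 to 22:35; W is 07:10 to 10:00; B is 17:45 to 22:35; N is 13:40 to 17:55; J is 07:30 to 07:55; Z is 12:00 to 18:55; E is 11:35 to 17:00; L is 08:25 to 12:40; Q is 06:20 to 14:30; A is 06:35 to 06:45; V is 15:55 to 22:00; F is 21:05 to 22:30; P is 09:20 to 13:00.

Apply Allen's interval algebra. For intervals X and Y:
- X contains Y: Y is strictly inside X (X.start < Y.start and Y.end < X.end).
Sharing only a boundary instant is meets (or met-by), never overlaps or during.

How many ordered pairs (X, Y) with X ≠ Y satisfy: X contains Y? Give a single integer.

Checking all 182 ordered pairs for relation 'contains'; matching pairs in alphabetical order:
(B, F): B contains F ✓
(Q, A): Q contains A ✓
(Q, J): Q contains J ✓
(Q, L): Q contains L ✓
(Q, P): Q contains P ✓
(Q, W): Q contains W ✓
(R, F): R contains F ✓
(S, L): S contains L ✓
(S, P): S contains P ✓
(W, J): W contains J ✓
(Z, N): Z contains N ✓
Count: 11.

11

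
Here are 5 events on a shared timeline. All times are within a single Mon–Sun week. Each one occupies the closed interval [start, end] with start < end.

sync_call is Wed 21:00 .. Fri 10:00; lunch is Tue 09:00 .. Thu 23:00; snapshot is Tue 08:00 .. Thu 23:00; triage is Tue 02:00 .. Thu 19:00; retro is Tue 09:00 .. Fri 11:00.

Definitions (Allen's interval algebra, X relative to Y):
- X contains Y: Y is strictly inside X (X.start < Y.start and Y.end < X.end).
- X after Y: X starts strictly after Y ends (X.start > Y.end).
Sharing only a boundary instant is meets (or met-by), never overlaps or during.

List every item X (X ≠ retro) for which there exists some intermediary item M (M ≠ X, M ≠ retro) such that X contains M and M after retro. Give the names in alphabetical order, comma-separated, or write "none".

none

Target retro = [Tue 09:00, Fri 11:00].
Intermediaries M with M after retro: none.
Union: none.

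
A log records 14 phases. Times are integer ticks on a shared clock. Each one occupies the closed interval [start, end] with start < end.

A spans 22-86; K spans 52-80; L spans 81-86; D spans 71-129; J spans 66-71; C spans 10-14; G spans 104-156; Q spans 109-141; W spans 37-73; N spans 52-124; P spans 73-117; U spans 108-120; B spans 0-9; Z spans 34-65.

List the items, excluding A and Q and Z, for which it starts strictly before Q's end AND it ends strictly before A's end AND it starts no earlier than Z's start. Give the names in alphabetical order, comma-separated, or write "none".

Conditions: its start is strictly before Q's end (X.start < 141) AND its end is strictly before A's end (X.end < 86) AND its start is no earlier than Z's start (X.start >= 34).
B: start 0 < 141? ✓; end 9 < 86? ✓; start 0 >= 34? ✗ → no.
C: start 10 < 141? ✓; end 14 < 86? ✓; start 10 >= 34? ✗ → no.
D: start 71 < 141? ✓; end 129 < 86? ✗; start 71 >= 34? ✓ → no.
G: start 104 < 141? ✓; end 156 < 86? ✗; start 104 >= 34? ✓ → no.
J: start 66 < 141? ✓; end 71 < 86? ✓; start 66 >= 34? ✓ → yes.
K: start 52 < 141? ✓; end 80 < 86? ✓; start 52 >= 34? ✓ → yes.
L: start 81 < 141? ✓; end 86 < 86? ✗; start 81 >= 34? ✓ → no.
N: start 52 < 141? ✓; end 124 < 86? ✗; start 52 >= 34? ✓ → no.
P: start 73 < 141? ✓; end 117 < 86? ✗; start 73 >= 34? ✓ → no.
U: start 108 < 141? ✓; end 120 < 86? ✗; start 108 >= 34? ✓ → no.
W: start 37 < 141? ✓; end 73 < 86? ✓; start 37 >= 34? ✓ → yes.
Result: J, K, W.

J, K, W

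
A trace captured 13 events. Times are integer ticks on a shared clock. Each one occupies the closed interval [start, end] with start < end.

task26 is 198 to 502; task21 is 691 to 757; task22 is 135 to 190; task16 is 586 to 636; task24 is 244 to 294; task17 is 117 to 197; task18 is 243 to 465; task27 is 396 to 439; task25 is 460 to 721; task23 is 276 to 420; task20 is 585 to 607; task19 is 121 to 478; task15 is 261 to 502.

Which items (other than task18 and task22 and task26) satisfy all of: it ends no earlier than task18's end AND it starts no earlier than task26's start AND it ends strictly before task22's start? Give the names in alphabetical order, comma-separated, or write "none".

Conditions: its end is no earlier than task18's end (X.end >= 465) AND its start is no earlier than task26's start (X.start >= 198) AND its end is strictly before task22's start (X.end < 135).
task15: end 502 >= 465? ✓; start 261 >= 198? ✓; end 502 < 135? ✗ → no.
task16: end 636 >= 465? ✓; start 586 >= 198? ✓; end 636 < 135? ✗ → no.
task17: end 197 >= 465? ✗; start 117 >= 198? ✗; end 197 < 135? ✗ → no.
task19: end 478 >= 465? ✓; start 121 >= 198? ✗; end 478 < 135? ✗ → no.
task20: end 607 >= 465? ✓; start 585 >= 198? ✓; end 607 < 135? ✗ → no.
task21: end 757 >= 465? ✓; start 691 >= 198? ✓; end 757 < 135? ✗ → no.
task23: end 420 >= 465? ✗; start 276 >= 198? ✓; end 420 < 135? ✗ → no.
task24: end 294 >= 465? ✗; start 244 >= 198? ✓; end 294 < 135? ✗ → no.
task25: end 721 >= 465? ✓; start 460 >= 198? ✓; end 721 < 135? ✗ → no.
task27: end 439 >= 465? ✗; start 396 >= 198? ✓; end 439 < 135? ✗ → no.
Result: none.

none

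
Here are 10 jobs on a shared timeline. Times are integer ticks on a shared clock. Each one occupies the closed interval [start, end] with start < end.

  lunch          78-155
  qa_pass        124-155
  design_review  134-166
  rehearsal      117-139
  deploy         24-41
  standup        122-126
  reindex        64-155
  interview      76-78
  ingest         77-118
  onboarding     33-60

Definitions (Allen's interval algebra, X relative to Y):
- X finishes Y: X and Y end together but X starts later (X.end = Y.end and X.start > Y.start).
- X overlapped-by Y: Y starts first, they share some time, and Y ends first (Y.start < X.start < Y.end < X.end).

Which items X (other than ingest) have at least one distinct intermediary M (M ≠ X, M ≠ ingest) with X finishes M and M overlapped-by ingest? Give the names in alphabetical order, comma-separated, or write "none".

qa_pass

Target ingest = [77, 118].
Intermediaries M with M overlapped-by ingest: lunch, rehearsal.
Via lunch — items with X finishes lunch: qa_pass.
Via rehearsal — items with X finishes rehearsal: none.
Union: qa_pass.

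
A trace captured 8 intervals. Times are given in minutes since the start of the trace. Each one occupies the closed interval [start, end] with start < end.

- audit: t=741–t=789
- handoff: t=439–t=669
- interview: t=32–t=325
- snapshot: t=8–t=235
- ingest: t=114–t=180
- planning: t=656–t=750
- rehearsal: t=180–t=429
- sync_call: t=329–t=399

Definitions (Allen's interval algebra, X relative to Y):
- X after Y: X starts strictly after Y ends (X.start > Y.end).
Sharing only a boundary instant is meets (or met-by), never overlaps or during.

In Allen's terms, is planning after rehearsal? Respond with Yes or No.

Yes

planning = [t=656, t=750], rehearsal = [t=180, t=429].
Actual relation of planning to rehearsal: after.
Asked whether 'after' holds → Yes.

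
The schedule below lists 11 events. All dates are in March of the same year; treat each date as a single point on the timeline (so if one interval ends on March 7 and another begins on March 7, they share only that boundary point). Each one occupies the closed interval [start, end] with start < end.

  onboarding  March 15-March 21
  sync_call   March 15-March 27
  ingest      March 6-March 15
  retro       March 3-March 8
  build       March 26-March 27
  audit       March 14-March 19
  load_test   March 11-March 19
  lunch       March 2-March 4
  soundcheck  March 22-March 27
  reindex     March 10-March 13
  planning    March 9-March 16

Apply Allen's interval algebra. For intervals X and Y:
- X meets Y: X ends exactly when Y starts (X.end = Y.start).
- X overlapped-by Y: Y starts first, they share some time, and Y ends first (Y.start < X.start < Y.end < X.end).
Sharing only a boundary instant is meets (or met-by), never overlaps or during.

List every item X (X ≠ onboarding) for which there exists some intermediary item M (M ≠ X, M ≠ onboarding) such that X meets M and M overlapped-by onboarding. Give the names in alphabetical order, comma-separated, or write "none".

Target onboarding = [March 15, March 21].
Intermediaries M with M overlapped-by onboarding: none.
Union: none.

none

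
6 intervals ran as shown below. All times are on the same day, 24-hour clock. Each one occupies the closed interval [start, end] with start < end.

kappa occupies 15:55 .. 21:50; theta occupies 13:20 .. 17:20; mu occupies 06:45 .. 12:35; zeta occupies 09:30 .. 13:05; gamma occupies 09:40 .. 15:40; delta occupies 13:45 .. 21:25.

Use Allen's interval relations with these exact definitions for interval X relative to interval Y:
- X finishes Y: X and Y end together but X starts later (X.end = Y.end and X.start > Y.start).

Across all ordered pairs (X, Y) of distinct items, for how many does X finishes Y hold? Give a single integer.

Checking all 30 ordered pairs for relation 'finishes'; matching pairs in alphabetical order:
No pair satisfies it.
Count: 0.

0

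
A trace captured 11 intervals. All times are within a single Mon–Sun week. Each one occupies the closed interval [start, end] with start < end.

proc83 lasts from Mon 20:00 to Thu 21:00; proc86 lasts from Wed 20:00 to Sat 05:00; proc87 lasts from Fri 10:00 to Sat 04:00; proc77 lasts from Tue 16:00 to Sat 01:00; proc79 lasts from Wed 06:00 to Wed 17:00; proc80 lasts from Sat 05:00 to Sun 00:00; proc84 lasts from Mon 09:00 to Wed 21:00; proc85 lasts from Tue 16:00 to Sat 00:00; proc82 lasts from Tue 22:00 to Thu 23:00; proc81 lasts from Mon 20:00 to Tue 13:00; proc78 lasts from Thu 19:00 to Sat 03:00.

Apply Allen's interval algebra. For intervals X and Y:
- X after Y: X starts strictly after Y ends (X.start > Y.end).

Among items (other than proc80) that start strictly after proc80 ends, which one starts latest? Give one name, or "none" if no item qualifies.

Target proc80 = [Sat 05:00, Sun 00:00].
proc77 [Tue 16:00, Sat 01:00] → before → excluded.
proc78 [Thu 19:00, Sat 03:00] → before → excluded.
proc79 [Wed 06:00, Wed 17:00] → before → excluded.
proc81 [Mon 20:00, Tue 13:00] → before → excluded.
proc82 [Tue 22:00, Thu 23:00] → before → excluded.
proc83 [Mon 20:00, Thu 21:00] → before → excluded.
proc84 [Mon 09:00, Wed 21:00] → before → excluded.
proc85 [Tue 16:00, Sat 00:00] → before → excluded.
proc86 [Wed 20:00, Sat 05:00] → meets → excluded.
proc87 [Fri 10:00, Sat 04:00] → before → excluded.
No candidates → none.

none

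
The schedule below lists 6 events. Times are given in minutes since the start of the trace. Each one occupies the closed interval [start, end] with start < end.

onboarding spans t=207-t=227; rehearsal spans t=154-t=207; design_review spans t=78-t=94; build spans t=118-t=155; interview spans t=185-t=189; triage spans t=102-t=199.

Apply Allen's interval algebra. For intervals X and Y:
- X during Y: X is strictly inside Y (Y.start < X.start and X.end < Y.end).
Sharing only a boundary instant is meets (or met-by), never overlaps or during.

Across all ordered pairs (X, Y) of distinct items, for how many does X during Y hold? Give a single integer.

Checking all 30 ordered pairs for relation 'during'; matching pairs in alphabetical order:
(build, triage): build during triage ✓
(interview, rehearsal): interview during rehearsal ✓
(interview, triage): interview during triage ✓
Count: 3.

3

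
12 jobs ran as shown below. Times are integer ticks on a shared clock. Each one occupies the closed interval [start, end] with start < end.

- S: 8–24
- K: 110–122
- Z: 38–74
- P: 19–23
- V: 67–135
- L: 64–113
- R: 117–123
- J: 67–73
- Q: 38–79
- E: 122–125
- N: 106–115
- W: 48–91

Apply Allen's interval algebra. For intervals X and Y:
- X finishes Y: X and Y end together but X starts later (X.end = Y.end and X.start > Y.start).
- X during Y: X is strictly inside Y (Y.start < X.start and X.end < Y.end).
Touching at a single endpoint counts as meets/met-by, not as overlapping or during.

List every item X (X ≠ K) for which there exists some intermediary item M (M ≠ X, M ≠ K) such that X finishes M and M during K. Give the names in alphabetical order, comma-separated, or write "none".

none

Target K = [110, 122].
Intermediaries M with M during K: none.
Union: none.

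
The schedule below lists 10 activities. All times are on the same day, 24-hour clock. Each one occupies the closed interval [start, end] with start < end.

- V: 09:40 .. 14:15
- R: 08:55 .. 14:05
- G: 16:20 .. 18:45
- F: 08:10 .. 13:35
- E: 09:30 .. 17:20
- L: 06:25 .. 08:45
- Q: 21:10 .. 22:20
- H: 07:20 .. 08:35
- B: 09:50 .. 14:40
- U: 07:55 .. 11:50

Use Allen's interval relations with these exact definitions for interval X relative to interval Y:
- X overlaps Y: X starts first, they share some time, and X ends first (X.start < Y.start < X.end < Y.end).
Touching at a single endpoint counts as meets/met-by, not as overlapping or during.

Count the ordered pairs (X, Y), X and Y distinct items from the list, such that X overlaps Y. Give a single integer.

Checking all 90 ordered pairs for relation 'overlaps'; matching pairs in alphabetical order:
(E, G): E overlaps G ✓
(F, B): F overlaps B ✓
(F, E): F overlaps E ✓
(F, R): F overlaps R ✓
(F, V): F overlaps V ✓
(H, F): H overlaps F ✓
(H, U): H overlaps U ✓
(L, F): L overlaps F ✓
(L, U): L overlaps U ✓
(R, B): R overlaps B ✓
(R, E): R overlaps E ✓
(R, V): R overlaps V ✓
(U, B): U overlaps B ✓
(U, E): U overlaps E ✓
(U, F): U overlaps F ✓
(U, R): U overlaps R ✓
(U, V): U overlaps V ✓
(V, B): V overlaps B ✓
Count: 18.

18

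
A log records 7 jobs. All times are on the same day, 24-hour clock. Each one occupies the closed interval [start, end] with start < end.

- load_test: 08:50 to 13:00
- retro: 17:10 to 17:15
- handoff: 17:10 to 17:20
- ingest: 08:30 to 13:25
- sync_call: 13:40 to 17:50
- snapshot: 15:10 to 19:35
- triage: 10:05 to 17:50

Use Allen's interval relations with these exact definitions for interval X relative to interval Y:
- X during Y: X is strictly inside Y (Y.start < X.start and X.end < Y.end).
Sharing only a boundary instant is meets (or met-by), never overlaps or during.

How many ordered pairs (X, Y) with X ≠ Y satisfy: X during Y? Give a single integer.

Checking all 42 ordered pairs for relation 'during'; matching pairs in alphabetical order:
(handoff, snapshot): handoff during snapshot ✓
(handoff, sync_call): handoff during sync_call ✓
(handoff, triage): handoff during triage ✓
(load_test, ingest): load_test during ingest ✓
(retro, snapshot): retro during snapshot ✓
(retro, sync_call): retro during sync_call ✓
(retro, triage): retro during triage ✓
Count: 7.

7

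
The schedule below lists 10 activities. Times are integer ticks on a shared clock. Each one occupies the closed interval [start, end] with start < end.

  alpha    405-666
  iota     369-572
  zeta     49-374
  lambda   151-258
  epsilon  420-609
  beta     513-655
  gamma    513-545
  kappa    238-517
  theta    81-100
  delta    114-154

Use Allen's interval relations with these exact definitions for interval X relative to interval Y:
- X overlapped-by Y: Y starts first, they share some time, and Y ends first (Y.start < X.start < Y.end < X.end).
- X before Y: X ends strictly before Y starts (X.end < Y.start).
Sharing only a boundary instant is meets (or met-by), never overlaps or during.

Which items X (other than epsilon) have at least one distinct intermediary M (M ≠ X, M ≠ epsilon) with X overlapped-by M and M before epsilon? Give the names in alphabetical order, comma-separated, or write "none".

Target epsilon = [420, 609].
Intermediaries M with M before epsilon: delta, lambda, theta, zeta.
Via delta — items with X overlapped-by delta: lambda.
Via lambda — items with X overlapped-by lambda: kappa.
Via theta — items with X overlapped-by theta: none.
Via zeta — items with X overlapped-by zeta: iota, kappa.
Union: iota, kappa, lambda.

iota, kappa, lambda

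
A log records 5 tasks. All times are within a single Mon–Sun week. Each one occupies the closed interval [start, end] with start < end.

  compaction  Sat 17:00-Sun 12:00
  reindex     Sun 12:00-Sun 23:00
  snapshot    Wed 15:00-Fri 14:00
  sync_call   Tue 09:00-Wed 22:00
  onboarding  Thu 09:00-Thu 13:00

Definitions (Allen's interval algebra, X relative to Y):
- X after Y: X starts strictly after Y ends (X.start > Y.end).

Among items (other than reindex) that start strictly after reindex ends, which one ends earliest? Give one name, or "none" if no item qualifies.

Target reindex = [Sun 12:00, Sun 23:00].
compaction [Sat 17:00, Sun 12:00] → meets → excluded.
onboarding [Thu 09:00, Thu 13:00] → before → excluded.
snapshot [Wed 15:00, Fri 14:00] → before → excluded.
sync_call [Tue 09:00, Wed 22:00] → before → excluded.
No candidates → none.

none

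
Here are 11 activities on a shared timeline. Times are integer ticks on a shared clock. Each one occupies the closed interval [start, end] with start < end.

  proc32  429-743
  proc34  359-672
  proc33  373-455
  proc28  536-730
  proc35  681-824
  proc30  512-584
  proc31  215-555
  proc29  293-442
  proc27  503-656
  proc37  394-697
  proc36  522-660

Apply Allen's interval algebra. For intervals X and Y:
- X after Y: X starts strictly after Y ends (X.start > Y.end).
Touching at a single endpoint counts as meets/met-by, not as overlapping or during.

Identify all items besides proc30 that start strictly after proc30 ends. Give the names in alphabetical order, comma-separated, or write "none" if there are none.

proc35

Target proc30 = [512, 584].
proc27 [503, 656] → contains → no.
proc28 [536, 730] → overlapped-by → no.
proc29 [293, 442] → before → no.
proc31 [215, 555] → overlaps → no.
proc32 [429, 743] → contains → no.
proc33 [373, 455] → before → no.
proc34 [359, 672] → contains → no.
proc35 [681, 824] → after → yes.
proc36 [522, 660] → overlapped-by → no.
proc37 [394, 697] → contains → no.
Result: proc35.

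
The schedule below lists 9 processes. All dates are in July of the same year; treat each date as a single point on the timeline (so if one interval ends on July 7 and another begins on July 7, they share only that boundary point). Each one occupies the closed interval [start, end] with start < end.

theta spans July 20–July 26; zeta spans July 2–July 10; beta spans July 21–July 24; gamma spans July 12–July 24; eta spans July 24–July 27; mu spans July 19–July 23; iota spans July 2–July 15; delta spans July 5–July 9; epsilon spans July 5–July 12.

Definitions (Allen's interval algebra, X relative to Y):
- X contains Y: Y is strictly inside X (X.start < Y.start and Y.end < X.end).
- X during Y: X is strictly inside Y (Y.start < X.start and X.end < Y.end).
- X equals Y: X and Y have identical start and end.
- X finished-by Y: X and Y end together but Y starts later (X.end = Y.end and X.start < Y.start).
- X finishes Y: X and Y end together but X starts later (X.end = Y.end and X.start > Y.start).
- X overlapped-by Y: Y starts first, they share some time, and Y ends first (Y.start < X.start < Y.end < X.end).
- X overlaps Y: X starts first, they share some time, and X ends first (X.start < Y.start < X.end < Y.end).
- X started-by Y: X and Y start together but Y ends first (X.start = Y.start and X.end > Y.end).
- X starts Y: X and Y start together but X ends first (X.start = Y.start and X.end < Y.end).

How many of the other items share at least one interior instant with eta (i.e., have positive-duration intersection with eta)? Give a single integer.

1

Target eta = [July 24, July 27].
beta [July 21, July 24] → meets → no.
delta [July 5, July 9] → before → no.
epsilon [July 5, July 12] → before → no.
gamma [July 12, July 24] → meets → no.
iota [July 2, July 15] → before → no.
mu [July 19, July 23] → before → no.
theta [July 20, July 26] → overlaps → counts.
zeta [July 2, July 10] → before → no.
Total: 1.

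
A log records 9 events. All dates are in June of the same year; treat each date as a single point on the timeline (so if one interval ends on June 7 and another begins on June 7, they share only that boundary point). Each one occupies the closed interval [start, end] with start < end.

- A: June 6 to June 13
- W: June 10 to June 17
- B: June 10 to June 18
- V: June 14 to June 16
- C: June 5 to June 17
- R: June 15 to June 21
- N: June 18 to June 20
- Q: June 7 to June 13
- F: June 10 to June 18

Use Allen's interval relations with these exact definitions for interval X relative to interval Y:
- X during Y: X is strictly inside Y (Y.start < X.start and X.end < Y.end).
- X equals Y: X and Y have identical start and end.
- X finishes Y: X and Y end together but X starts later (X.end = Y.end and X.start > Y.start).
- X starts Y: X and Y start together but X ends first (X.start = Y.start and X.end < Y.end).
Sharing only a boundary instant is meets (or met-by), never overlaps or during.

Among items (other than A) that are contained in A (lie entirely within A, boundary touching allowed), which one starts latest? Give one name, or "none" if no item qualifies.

Q

Target A = [June 6, June 13].
B [June 10, June 18] → overlapped-by → excluded.
C [June 5, June 17] → contains → excluded.
F [June 10, June 18] → overlapped-by → excluded.
N [June 18, June 20] → after → excluded.
Q [June 7, June 13] → finishes → candidate.
R [June 15, June 21] → after → excluded.
V [June 14, June 16] → after → excluded.
W [June 10, June 17] → overlapped-by → excluded.
Among candidates, latest start is June 7 → Q.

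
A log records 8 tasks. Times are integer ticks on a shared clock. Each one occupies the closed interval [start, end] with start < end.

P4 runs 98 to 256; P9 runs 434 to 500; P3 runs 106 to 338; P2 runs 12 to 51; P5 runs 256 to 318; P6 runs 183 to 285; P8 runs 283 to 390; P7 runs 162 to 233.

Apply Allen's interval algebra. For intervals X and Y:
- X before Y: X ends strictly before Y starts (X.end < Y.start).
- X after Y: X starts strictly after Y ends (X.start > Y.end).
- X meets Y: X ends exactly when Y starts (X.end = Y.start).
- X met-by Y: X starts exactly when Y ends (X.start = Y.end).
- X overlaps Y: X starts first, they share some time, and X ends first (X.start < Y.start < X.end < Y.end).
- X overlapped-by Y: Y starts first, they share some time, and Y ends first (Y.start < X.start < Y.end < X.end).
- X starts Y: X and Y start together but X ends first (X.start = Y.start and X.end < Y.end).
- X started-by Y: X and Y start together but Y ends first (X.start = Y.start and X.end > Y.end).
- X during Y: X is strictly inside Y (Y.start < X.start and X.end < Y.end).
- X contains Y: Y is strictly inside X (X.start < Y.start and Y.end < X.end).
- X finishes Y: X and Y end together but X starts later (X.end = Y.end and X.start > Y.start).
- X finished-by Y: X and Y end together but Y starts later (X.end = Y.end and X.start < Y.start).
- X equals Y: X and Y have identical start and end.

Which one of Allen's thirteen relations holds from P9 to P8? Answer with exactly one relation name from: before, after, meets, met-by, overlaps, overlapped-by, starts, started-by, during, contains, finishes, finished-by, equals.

after

P9 = [434, 500]; P8 = [283, 390].
Compare endpoints: P9.start > P8.start, P9.start > P8.end, P9.end > P8.start, P9.end > P8.end.
That pattern is 'after'.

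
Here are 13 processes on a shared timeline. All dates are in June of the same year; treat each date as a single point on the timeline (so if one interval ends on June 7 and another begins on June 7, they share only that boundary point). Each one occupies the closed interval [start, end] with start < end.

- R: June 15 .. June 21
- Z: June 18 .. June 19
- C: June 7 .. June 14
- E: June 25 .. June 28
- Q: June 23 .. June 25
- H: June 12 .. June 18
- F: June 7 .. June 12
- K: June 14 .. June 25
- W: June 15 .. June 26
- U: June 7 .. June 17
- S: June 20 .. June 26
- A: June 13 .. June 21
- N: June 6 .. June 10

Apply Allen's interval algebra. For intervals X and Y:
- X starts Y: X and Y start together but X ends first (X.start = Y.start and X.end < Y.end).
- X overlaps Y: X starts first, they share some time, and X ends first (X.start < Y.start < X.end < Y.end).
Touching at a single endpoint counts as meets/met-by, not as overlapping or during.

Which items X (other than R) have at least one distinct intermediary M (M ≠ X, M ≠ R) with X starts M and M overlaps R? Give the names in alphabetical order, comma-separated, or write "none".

Target R = [June 15, June 21].
Intermediaries M with M overlaps R: H, U.
Via H — items with X starts H: none.
Via U — items with X starts U: C, F.
Union: C, F.

C, F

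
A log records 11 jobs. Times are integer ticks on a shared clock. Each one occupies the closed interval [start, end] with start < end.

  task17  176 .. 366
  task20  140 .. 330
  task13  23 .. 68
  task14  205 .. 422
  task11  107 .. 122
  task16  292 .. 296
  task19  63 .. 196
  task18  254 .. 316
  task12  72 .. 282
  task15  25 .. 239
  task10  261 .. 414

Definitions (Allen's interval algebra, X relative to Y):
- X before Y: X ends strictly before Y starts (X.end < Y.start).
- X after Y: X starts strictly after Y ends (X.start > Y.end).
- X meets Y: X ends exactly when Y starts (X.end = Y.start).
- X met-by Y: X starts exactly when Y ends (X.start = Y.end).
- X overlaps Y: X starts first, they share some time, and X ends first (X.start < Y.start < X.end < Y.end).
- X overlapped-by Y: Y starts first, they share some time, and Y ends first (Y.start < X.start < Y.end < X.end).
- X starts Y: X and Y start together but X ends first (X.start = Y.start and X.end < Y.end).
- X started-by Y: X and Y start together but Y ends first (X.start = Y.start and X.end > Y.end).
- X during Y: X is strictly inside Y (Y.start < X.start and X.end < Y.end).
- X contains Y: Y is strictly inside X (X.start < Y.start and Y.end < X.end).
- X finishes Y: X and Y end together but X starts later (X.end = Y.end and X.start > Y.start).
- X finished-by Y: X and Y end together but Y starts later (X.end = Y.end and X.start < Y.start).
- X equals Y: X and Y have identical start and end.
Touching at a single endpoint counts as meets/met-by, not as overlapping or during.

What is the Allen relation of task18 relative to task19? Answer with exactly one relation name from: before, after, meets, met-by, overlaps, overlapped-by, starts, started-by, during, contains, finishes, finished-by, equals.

after

task18 = [254, 316]; task19 = [63, 196].
Compare endpoints: task18.start > task19.start, task18.start > task19.end, task18.end > task19.start, task18.end > task19.end.
That pattern is 'after'.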